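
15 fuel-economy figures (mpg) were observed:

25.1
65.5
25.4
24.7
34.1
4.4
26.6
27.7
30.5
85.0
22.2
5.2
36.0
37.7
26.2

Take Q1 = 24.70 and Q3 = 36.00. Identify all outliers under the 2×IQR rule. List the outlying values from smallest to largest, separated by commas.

65.5, 85.0

IQR = Q3 − Q1 = 36.00 − 24.70 = 11.30.
Lower fence = Q1 − 2·IQR = 24.70 − 22.60 = 2.10.
Upper fence = Q3 + 2·IQR = 36.00 + 22.60 = 58.60.
65.5 > 58.60 → outlier.
85.0 > 58.60 → outlier.
All remaining values lie within [2.10, 58.60].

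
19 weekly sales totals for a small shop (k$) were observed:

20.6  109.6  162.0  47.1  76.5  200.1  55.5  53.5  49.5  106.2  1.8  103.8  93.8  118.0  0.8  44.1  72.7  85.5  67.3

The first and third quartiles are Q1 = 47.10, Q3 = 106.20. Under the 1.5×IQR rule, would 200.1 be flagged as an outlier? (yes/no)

IQR = Q3 − Q1 = 106.20 − 47.10 = 59.10.
Lower fence = Q1 − 1.5·IQR = 47.10 − 88.65 = -41.55.
Upper fence = Q3 + 1.5·IQR = 106.20 + 88.65 = 194.85.
200.1 lies above the upper fence.

yes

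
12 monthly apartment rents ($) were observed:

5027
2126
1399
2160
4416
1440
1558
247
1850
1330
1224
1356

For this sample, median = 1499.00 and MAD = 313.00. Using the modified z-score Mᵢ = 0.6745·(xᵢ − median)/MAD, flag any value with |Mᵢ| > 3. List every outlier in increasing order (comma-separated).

|Mᵢ| > 3 ⇔ |xᵢ − 1499.00| > 3·313.00/0.6745 = 1392.14.
So outliers lie outside [106.86, 2891.14].
4416: M = 6.29 → outlier.
5027: M = 7.60 → outlier.

4416, 5027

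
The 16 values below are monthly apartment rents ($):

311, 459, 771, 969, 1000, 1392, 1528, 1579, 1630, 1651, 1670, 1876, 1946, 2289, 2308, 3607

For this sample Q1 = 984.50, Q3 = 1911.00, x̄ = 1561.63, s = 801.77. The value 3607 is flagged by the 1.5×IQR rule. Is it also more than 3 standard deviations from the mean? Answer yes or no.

no

z = (3607 − 1561.63) / 801.77 = 2.55.
|z| = 2.55 ≤ 3.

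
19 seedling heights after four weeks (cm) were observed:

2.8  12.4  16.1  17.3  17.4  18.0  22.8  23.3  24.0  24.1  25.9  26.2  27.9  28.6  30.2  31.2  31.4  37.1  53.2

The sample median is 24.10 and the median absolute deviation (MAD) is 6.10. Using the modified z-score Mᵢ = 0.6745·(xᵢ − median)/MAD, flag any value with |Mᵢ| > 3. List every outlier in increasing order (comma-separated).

53.2

|Mᵢ| > 3 ⇔ |xᵢ − 24.10| > 3·6.10/0.6745 = 27.13.
So outliers lie outside [-3.03, 51.23].
53.2: M = 3.22 → outlier.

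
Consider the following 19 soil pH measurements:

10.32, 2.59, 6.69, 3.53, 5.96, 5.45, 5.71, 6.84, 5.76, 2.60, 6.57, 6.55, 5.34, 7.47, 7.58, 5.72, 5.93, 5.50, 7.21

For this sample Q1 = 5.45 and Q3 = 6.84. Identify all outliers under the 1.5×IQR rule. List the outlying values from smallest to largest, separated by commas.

2.59, 2.60, 10.32

IQR = Q3 − Q1 = 6.84 − 5.45 = 1.39.
Lower fence = Q1 − 1.5·IQR = 5.45 − 2.085 = 3.365.
Upper fence = Q3 + 1.5·IQR = 6.84 + 2.085 = 8.925.
2.59 < 3.365 → outlier.
2.60 < 3.365 → outlier.
10.32 > 8.925 → outlier.
All remaining values lie within [3.365, 8.925].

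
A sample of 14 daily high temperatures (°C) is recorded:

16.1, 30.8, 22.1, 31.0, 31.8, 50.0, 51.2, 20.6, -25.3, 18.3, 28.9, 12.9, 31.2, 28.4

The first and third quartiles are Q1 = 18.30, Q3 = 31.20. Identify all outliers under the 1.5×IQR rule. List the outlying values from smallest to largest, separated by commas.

-25.3, 51.2

IQR = Q3 − Q1 = 31.20 − 18.30 = 12.90.
Lower fence = Q1 − 1.5·IQR = 18.30 − 19.35 = -1.05.
Upper fence = Q3 + 1.5·IQR = 31.20 + 19.35 = 50.55.
-25.3 < -1.05 → outlier.
51.2 > 50.55 → outlier.
All remaining values lie within [-1.05, 50.55].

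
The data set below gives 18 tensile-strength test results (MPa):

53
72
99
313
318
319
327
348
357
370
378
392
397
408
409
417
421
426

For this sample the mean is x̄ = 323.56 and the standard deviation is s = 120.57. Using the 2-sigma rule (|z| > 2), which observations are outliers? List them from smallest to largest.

Cutoffs at x̄ ± 2s: 323.56 ± 2·120.57 = [82.42, 564.70].
53: z = -2.24, |z| > 2 → outlier.
72: z = -2.09, |z| > 2 → outlier.
Every other value lies within [82.42, 564.70].

53, 72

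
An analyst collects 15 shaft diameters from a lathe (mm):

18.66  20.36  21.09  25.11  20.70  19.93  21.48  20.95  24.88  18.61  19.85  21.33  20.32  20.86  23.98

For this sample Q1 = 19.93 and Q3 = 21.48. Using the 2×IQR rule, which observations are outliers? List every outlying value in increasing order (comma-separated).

IQR = Q3 − Q1 = 21.48 − 19.93 = 1.55.
Lower fence = Q1 − 2·IQR = 19.93 − 3.10 = 16.83.
Upper fence = Q3 + 2·IQR = 21.48 + 3.10 = 24.58.
24.88 > 24.58 → outlier.
25.11 > 24.58 → outlier.
All remaining values lie within [16.83, 24.58].

24.88, 25.11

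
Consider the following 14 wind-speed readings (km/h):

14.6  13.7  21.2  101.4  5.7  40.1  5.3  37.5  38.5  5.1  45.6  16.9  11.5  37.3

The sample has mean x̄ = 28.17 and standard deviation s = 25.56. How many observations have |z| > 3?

Cutoffs: x̄ ± 3s = [-48.51, 104.85].
Every value lies within the cutoffs.

0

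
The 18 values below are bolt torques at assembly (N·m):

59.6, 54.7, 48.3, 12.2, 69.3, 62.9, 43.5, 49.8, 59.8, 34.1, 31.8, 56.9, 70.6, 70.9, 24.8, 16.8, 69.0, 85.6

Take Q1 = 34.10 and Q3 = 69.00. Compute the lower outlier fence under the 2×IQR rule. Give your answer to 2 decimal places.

-35.70

IQR = Q3 − Q1 = 69.00 − 34.10 = 34.90.
Lower fence = Q1 − 2·IQR = 34.10 − 69.80 = -35.70.
Upper fence = Q3 + 2·IQR = 69.00 + 69.80 = 138.80.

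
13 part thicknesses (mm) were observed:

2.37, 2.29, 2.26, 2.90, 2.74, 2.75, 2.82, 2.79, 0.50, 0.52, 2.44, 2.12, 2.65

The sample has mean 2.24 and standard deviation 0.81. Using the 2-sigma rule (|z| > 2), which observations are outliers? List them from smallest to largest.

Cutoffs at x̄ ± 2s: 2.24 ± 2·0.81 = [0.62, 3.86].
0.50: z = -2.15, |z| > 2 → outlier.
0.52: z = -2.12, |z| > 2 → outlier.
Every other value lies within [0.62, 3.86].

0.50, 0.52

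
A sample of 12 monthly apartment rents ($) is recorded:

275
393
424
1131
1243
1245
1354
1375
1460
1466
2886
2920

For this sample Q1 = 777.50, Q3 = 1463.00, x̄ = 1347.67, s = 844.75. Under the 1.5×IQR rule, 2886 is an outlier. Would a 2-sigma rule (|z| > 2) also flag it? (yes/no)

z = (2886 − 1347.67) / 844.75 = 1.82.
|z| = 1.82 ≤ 2.

no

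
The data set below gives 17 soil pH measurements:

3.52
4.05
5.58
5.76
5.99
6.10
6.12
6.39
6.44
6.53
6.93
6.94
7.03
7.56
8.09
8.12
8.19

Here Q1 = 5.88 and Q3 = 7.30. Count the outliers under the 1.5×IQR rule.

IQR = 1.42; fences at 5.88 − 2.13 = 3.75 and 7.30 + 2.13 = 9.43.
Outside the cutoffs: 3.52.

1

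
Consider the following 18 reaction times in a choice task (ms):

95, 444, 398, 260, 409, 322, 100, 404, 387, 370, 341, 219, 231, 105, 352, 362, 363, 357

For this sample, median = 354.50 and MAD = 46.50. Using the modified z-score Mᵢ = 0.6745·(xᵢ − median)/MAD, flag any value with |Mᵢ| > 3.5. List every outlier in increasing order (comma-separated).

95, 100, 105

|Mᵢ| > 3.5 ⇔ |xᵢ − 354.50| > 3.5·46.50/0.6745 = 241.29.
So outliers lie outside [113.21, 595.79].
95: M = -3.76 → outlier.
100: M = -3.69 → outlier.
105: M = -3.62 → outlier.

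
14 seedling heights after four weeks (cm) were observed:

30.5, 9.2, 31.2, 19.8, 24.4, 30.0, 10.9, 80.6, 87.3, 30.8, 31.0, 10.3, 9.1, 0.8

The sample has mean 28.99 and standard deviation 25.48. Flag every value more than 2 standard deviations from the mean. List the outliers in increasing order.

Cutoffs at x̄ ± 2s: 28.99 ± 2·25.48 = [-21.97, 79.95].
80.6: z = 2.03, |z| > 2 → outlier.
87.3: z = 2.29, |z| > 2 → outlier.
Every other value lies within [-21.97, 79.95].

80.6, 87.3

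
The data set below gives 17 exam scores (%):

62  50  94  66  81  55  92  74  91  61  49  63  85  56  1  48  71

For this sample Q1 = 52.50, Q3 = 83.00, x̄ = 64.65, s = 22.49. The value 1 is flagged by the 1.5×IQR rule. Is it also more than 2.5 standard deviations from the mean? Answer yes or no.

yes

z = (1 − 64.65) / 22.49 = -2.83.
|z| = 2.83 > 2.5.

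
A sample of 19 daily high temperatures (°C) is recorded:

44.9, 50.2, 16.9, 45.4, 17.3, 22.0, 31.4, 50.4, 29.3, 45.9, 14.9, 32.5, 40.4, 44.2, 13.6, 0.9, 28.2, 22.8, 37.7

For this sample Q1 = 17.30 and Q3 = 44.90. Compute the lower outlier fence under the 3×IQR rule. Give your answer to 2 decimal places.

-65.50

IQR = Q3 − Q1 = 44.90 − 17.30 = 27.60.
Lower fence = Q1 − 3·IQR = 17.30 − 82.80 = -65.50.
Upper fence = Q3 + 3·IQR = 44.90 + 82.80 = 127.70.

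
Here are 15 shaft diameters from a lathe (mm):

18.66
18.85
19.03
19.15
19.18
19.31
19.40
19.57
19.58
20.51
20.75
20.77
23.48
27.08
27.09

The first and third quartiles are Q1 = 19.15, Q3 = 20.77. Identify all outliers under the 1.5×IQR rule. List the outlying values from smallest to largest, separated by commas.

23.48, 27.08, 27.09

IQR = Q3 − Q1 = 20.77 − 19.15 = 1.62.
Lower fence = Q1 − 1.5·IQR = 19.15 − 2.43 = 16.72.
Upper fence = Q3 + 1.5·IQR = 20.77 + 2.43 = 23.20.
23.48 > 23.20 → outlier.
27.08 > 23.20 → outlier.
27.09 > 23.20 → outlier.
All remaining values lie within [16.72, 23.20].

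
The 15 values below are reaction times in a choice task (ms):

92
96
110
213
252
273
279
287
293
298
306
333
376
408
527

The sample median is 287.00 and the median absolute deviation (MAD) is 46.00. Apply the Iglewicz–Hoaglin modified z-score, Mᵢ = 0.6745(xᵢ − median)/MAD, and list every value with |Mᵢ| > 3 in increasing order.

527

|Mᵢ| > 3 ⇔ |xᵢ − 287.00| > 3·46.00/0.6745 = 204.60.
So outliers lie outside [82.40, 491.60].
527: M = 3.52 → outlier.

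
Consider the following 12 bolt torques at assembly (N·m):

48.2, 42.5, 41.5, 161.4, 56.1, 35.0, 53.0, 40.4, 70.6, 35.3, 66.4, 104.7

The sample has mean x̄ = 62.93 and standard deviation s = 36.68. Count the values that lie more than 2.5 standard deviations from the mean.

Cutoffs: x̄ ± 2.5s = [-28.77, 154.63].
Outside the cutoffs: 161.4.

1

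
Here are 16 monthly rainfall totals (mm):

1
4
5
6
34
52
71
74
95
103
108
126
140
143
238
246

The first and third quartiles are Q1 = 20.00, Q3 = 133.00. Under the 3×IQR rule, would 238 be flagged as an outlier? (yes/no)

no

IQR = Q3 − Q1 = 133.00 − 20.00 = 113.00.
Lower fence = Q1 − 3·IQR = 20.00 − 339.00 = -319.00.
Upper fence = Q3 + 3·IQR = 133.00 + 339.00 = 472.00.
238 lies within [-319.00, 472.00].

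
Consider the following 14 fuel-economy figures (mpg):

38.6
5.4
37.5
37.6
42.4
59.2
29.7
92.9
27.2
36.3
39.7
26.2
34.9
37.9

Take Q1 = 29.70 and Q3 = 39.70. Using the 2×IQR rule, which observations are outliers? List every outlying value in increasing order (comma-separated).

IQR = Q3 − Q1 = 39.70 − 29.70 = 10.00.
Lower fence = Q1 − 2·IQR = 29.70 − 20.00 = 9.70.
Upper fence = Q3 + 2·IQR = 39.70 + 20.00 = 59.70.
5.4 < 9.70 → outlier.
92.9 > 59.70 → outlier.
All remaining values lie within [9.70, 59.70].

5.4, 92.9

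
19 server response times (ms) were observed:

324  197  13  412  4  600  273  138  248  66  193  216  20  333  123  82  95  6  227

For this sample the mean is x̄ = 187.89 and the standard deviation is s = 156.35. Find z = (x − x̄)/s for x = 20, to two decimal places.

z = (20 − 187.89) / 156.35 = -1.07.

-1.07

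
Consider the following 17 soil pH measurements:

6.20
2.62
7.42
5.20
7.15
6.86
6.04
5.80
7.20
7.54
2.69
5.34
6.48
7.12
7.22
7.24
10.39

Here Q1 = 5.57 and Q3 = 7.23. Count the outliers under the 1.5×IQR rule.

IQR = 1.66; fences at 5.57 − 2.49 = 3.08 and 7.23 + 2.49 = 9.72.
Outside the cutoffs: 2.62, 2.69, 10.39.

3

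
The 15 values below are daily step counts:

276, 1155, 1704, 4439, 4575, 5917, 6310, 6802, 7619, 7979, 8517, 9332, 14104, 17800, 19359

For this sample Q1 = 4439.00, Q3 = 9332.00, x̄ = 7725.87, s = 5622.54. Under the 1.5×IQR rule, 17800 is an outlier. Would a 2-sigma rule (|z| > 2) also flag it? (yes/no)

no

z = (17800 − 7725.87) / 5622.54 = 1.79.
|z| = 1.79 ≤ 2.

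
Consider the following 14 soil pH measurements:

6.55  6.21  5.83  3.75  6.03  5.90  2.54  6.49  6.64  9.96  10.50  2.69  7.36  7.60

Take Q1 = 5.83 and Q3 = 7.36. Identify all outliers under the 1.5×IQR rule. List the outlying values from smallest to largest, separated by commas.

2.54, 2.69, 9.96, 10.50

IQR = Q3 − Q1 = 7.36 − 5.83 = 1.53.
Lower fence = Q1 − 1.5·IQR = 5.83 − 2.295 = 3.535.
Upper fence = Q3 + 1.5·IQR = 7.36 + 2.295 = 9.655.
2.54 < 3.535 → outlier.
2.69 < 3.535 → outlier.
9.96 > 9.655 → outlier.
10.50 > 9.655 → outlier.
All remaining values lie within [3.535, 9.655].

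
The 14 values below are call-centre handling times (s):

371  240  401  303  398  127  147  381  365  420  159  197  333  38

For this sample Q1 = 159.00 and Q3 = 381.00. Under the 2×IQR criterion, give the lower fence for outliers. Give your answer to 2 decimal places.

-285.00

IQR = Q3 − Q1 = 381.00 − 159.00 = 222.00.
Lower fence = Q1 − 2·IQR = 159.00 − 444.00 = -285.00.
Upper fence = Q3 + 2·IQR = 381.00 + 444.00 = 825.00.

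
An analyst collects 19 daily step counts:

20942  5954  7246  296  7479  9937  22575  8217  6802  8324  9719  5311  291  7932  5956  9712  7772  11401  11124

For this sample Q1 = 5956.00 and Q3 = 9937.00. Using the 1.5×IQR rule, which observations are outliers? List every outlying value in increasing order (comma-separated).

20942, 22575

IQR = Q3 − Q1 = 9937.00 − 5956.00 = 3981.00.
Lower fence = Q1 − 1.5·IQR = 5956.00 − 5971.50 = -15.50.
Upper fence = Q3 + 1.5·IQR = 9937.00 + 5971.50 = 15908.50.
20942 > 15908.50 → outlier.
22575 > 15908.50 → outlier.
All remaining values lie within [-15.50, 15908.50].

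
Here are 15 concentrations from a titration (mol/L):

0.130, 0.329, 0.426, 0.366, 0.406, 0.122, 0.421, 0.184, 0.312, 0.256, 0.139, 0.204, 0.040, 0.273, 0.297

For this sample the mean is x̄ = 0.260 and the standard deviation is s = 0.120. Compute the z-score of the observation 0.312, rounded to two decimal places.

z = (0.312 − 0.260) / 0.120 = 0.43.

0.43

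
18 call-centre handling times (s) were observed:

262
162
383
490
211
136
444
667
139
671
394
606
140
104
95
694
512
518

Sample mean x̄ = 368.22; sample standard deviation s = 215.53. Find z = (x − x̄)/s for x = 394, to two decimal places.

z = (394 − 368.22) / 215.53 = 0.12.

0.12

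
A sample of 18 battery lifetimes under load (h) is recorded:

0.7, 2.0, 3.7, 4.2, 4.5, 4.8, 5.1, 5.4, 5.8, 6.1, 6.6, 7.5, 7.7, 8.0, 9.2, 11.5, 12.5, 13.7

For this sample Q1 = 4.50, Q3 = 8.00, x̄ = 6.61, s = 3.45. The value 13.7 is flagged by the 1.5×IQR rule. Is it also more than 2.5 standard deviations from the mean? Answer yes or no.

z = (13.7 − 6.61) / 3.45 = 2.06.
|z| = 2.06 ≤ 2.5.

no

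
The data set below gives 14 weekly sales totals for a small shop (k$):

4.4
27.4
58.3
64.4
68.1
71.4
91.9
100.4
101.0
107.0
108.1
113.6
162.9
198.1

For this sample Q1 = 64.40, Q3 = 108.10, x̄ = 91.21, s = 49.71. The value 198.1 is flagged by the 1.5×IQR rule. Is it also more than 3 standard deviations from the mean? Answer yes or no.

no

z = (198.1 − 91.21) / 49.71 = 2.15.
|z| = 2.15 ≤ 3.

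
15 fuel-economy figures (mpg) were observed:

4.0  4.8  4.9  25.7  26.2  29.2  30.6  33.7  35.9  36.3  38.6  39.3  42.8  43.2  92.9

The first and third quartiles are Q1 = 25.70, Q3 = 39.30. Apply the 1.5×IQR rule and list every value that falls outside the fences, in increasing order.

IQR = Q3 − Q1 = 39.30 − 25.70 = 13.60.
Lower fence = Q1 − 1.5·IQR = 25.70 − 20.40 = 5.30.
Upper fence = Q3 + 1.5·IQR = 39.30 + 20.40 = 59.70.
4.0 < 5.30 → outlier.
4.8 < 5.30 → outlier.
4.9 < 5.30 → outlier.
92.9 > 59.70 → outlier.
All remaining values lie within [5.30, 59.70].

4.0, 4.8, 4.9, 92.9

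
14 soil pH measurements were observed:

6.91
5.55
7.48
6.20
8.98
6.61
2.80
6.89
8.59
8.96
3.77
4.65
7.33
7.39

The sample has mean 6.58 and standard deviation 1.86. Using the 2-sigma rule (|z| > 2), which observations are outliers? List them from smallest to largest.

Cutoffs at x̄ ± 2s: 6.58 ± 2·1.86 = [2.86, 10.30].
2.80: z = -2.03, |z| > 2 → outlier.
Every other value lies within [2.86, 10.30].

2.80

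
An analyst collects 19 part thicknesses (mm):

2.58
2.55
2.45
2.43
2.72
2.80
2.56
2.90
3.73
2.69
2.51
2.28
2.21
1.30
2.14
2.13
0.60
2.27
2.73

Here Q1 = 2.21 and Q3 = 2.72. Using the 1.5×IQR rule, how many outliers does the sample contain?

IQR = 0.51; fences at 2.21 − 0.765 = 1.445 and 2.72 + 0.765 = 3.485.
Outside the cutoffs: 0.60, 1.30, 3.73.

3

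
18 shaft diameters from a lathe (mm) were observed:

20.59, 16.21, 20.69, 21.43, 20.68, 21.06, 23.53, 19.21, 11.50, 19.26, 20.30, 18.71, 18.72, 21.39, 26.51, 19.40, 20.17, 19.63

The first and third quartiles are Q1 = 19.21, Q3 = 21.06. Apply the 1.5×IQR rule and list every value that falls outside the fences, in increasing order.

11.50, 16.21, 26.51

IQR = Q3 − Q1 = 21.06 − 19.21 = 1.85.
Lower fence = Q1 − 1.5·IQR = 19.21 − 2.775 = 16.435.
Upper fence = Q3 + 1.5·IQR = 21.06 + 2.775 = 23.835.
11.50 < 16.435 → outlier.
16.21 < 16.435 → outlier.
26.51 > 23.835 → outlier.
All remaining values lie within [16.435, 23.835].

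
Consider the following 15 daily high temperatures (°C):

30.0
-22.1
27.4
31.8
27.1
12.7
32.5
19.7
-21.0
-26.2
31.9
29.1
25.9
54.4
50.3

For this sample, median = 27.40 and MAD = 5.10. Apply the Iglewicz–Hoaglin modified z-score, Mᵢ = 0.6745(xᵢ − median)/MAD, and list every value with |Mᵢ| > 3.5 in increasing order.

|Mᵢ| > 3.5 ⇔ |xᵢ − 27.40| > 3.5·5.10/0.6745 = 26.46.
So outliers lie outside [0.94, 53.86].
-26.2: M = -7.09 → outlier.
-22.1: M = -6.55 → outlier.
-21.0: M = -6.40 → outlier.
54.4: M = 3.57 → outlier.

-26.2, -22.1, -21.0, 54.4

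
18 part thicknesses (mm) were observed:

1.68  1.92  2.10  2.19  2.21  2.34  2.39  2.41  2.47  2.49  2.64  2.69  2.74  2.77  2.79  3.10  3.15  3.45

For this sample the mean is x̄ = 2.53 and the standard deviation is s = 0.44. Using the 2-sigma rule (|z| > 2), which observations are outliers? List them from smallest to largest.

3.45

Cutoffs at x̄ ± 2s: 2.53 ± 2·0.44 = [1.65, 3.41].
3.45: z = 2.09, |z| > 2 → outlier.
Every other value lies within [1.65, 3.41].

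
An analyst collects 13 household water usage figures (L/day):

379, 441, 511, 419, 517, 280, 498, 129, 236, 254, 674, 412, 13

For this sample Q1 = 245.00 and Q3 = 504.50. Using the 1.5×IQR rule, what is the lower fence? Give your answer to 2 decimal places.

IQR = Q3 − Q1 = 504.50 − 245.00 = 259.50.
Lower fence = Q1 − 1.5·IQR = 245.00 − 389.25 = -144.25.
Upper fence = Q3 + 1.5·IQR = 504.50 + 389.25 = 893.75.

-144.25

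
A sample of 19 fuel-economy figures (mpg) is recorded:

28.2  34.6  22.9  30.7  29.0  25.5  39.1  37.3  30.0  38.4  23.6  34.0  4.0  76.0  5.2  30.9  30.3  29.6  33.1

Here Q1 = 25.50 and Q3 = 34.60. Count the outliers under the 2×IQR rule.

3

IQR = 9.10; fences at 25.50 − 18.20 = 7.30 and 34.60 + 18.20 = 52.80.
Outside the cutoffs: 4.0, 5.2, 76.0.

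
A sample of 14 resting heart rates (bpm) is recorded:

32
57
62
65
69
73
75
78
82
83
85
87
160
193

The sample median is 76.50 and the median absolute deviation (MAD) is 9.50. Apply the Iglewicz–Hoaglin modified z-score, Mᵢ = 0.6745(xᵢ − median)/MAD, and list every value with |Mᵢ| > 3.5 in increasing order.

|Mᵢ| > 3.5 ⇔ |xᵢ − 76.50| > 3.5·9.50/0.6745 = 49.30.
So outliers lie outside [27.20, 125.80].
160: M = 5.93 → outlier.
193: M = 8.27 → outlier.

160, 193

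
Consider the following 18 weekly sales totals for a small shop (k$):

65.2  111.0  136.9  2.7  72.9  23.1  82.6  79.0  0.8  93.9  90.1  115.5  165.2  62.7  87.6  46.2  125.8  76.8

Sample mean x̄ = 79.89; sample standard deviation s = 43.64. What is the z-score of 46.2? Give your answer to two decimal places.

-0.77

z = (46.2 − 79.89) / 43.64 = -0.77.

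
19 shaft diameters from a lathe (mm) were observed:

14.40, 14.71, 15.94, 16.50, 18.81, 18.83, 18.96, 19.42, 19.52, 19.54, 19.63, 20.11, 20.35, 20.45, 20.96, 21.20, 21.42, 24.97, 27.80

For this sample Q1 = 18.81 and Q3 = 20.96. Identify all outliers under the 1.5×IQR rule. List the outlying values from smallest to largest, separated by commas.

IQR = Q3 − Q1 = 20.96 − 18.81 = 2.15.
Lower fence = Q1 − 1.5·IQR = 18.81 − 3.225 = 15.585.
Upper fence = Q3 + 1.5·IQR = 20.96 + 3.225 = 24.185.
14.40 < 15.585 → outlier.
14.71 < 15.585 → outlier.
24.97 > 24.185 → outlier.
27.80 > 24.185 → outlier.
All remaining values lie within [15.585, 24.185].

14.40, 14.71, 24.97, 27.80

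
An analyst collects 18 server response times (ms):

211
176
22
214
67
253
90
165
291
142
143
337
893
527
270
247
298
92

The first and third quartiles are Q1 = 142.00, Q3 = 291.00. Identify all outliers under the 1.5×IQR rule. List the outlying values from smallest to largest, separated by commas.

527, 893

IQR = Q3 − Q1 = 291.00 − 142.00 = 149.00.
Lower fence = Q1 − 1.5·IQR = 142.00 − 223.50 = -81.50.
Upper fence = Q3 + 1.5·IQR = 291.00 + 223.50 = 514.50.
527 > 514.50 → outlier.
893 > 514.50 → outlier.
All remaining values lie within [-81.50, 514.50].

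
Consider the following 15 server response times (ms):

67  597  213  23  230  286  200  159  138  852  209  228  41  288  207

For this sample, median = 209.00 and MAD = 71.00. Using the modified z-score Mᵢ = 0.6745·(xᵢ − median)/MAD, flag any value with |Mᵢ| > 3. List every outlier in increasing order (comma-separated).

597, 852

|Mᵢ| > 3 ⇔ |xᵢ − 209.00| > 3·71.00/0.6745 = 315.79.
So outliers lie outside [-106.79, 524.79].
597: M = 3.69 → outlier.
852: M = 6.11 → outlier.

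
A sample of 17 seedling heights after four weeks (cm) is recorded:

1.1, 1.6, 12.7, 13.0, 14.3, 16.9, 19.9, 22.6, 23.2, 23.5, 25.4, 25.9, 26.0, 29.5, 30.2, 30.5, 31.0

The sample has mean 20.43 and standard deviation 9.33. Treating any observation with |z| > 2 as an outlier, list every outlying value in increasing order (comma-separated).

1.1, 1.6

Cutoffs at x̄ ± 2s: 20.43 ± 2·9.33 = [1.77, 39.09].
1.1: z = -2.07, |z| > 2 → outlier.
1.6: z = -2.02, |z| > 2 → outlier.
Every other value lies within [1.77, 39.09].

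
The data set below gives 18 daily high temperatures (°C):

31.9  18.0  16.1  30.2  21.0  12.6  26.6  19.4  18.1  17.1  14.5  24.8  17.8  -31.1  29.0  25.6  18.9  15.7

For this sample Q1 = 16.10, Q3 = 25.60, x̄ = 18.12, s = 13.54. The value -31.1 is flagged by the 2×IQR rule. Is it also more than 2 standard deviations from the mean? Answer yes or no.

z = (-31.1 − 18.12) / 13.54 = -3.64.
|z| = 3.64 > 2.

yes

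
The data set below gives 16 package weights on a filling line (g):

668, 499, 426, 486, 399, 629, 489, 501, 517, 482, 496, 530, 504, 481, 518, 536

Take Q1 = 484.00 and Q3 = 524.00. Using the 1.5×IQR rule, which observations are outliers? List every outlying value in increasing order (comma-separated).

IQR = Q3 − Q1 = 524.00 − 484.00 = 40.00.
Lower fence = Q1 − 1.5·IQR = 484.00 − 60.00 = 424.00.
Upper fence = Q3 + 1.5·IQR = 524.00 + 60.00 = 584.00.
399 < 424.00 → outlier.
629 > 584.00 → outlier.
668 > 584.00 → outlier.
All remaining values lie within [424.00, 584.00].

399, 629, 668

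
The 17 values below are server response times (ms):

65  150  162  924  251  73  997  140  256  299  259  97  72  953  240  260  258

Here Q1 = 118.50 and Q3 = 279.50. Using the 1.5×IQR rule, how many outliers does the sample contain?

IQR = 161.00; fences at 118.50 − 241.50 = -123.00 and 279.50 + 241.50 = 521.00.
Outside the cutoffs: 924, 953, 997.

3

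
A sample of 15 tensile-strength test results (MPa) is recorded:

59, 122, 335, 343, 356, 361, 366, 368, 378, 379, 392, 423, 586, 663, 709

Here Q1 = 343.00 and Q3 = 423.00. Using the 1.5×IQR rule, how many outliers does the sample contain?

IQR = 80.00; fences at 343.00 − 120.00 = 223.00 and 423.00 + 120.00 = 543.00.
Outside the cutoffs: 59, 122, 586, 663, 709.

5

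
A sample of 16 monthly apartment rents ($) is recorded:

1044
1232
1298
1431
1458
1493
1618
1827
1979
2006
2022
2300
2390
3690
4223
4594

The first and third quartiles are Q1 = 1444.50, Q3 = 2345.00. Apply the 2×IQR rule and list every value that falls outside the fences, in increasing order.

4223, 4594

IQR = Q3 − Q1 = 2345.00 − 1444.50 = 900.50.
Lower fence = Q1 − 2·IQR = 1444.50 − 1801.00 = -356.50.
Upper fence = Q3 + 2·IQR = 2345.00 + 1801.00 = 4146.00.
4223 > 4146.00 → outlier.
4594 > 4146.00 → outlier.
All remaining values lie within [-356.50, 4146.00].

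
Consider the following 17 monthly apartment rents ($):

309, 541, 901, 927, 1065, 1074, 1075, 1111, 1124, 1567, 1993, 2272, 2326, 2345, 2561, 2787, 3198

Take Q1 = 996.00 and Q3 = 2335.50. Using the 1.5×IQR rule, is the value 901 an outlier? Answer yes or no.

no

IQR = Q3 − Q1 = 2335.50 − 996.00 = 1339.50.
Lower fence = Q1 − 1.5·IQR = 996.00 − 2009.25 = -1013.25.
Upper fence = Q3 + 1.5·IQR = 2335.50 + 2009.25 = 4344.75.
901 lies within [-1013.25, 4344.75].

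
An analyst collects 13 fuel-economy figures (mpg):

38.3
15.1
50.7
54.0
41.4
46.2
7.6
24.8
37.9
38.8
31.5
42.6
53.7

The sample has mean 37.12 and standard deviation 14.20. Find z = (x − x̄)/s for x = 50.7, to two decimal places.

0.96

z = (50.7 − 37.12) / 14.20 = 0.96.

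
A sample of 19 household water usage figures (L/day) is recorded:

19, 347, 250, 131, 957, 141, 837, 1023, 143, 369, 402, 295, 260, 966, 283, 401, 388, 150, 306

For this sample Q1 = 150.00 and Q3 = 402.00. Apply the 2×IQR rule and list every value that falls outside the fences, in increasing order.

957, 966, 1023

IQR = Q3 − Q1 = 402.00 − 150.00 = 252.00.
Lower fence = Q1 − 2·IQR = 150.00 − 504.00 = -354.00.
Upper fence = Q3 + 2·IQR = 402.00 + 504.00 = 906.00.
957 > 906.00 → outlier.
966 > 906.00 → outlier.
1023 > 906.00 → outlier.
All remaining values lie within [-354.00, 906.00].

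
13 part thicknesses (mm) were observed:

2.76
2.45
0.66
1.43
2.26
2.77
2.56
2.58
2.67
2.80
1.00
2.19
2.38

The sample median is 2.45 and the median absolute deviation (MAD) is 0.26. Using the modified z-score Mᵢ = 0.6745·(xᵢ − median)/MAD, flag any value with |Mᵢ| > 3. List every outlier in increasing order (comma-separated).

|Mᵢ| > 3 ⇔ |xᵢ − 2.45| > 3·0.26/0.6745 = 1.16.
So outliers lie outside [1.29, 3.61].
0.66: M = -4.64 → outlier.
1.00: M = -3.76 → outlier.

0.66, 1.00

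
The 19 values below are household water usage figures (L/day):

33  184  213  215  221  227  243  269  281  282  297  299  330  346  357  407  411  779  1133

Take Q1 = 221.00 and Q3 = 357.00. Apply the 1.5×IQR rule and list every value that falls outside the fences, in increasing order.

IQR = Q3 − Q1 = 357.00 − 221.00 = 136.00.
Lower fence = Q1 − 1.5·IQR = 221.00 − 204.00 = 17.00.
Upper fence = Q3 + 1.5·IQR = 357.00 + 204.00 = 561.00.
779 > 561.00 → outlier.
1133 > 561.00 → outlier.
All remaining values lie within [17.00, 561.00].

779, 1133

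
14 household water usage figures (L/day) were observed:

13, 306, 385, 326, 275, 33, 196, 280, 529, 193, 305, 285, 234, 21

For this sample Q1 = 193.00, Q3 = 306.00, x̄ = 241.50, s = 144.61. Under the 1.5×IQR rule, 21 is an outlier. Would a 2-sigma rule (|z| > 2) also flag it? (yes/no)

no

z = (21 − 241.50) / 144.61 = -1.52.
|z| = 1.52 ≤ 2.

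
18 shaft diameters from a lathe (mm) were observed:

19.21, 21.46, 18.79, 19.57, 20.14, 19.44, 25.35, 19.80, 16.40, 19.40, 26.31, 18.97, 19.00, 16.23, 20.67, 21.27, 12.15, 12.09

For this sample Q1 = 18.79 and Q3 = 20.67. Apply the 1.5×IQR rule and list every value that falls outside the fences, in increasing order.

IQR = Q3 − Q1 = 20.67 − 18.79 = 1.88.
Lower fence = Q1 − 1.5·IQR = 18.79 − 2.82 = 15.97.
Upper fence = Q3 + 1.5·IQR = 20.67 + 2.82 = 23.49.
12.09 < 15.97 → outlier.
12.15 < 15.97 → outlier.
25.35 > 23.49 → outlier.
26.31 > 23.49 → outlier.
All remaining values lie within [15.97, 23.49].

12.09, 12.15, 25.35, 26.31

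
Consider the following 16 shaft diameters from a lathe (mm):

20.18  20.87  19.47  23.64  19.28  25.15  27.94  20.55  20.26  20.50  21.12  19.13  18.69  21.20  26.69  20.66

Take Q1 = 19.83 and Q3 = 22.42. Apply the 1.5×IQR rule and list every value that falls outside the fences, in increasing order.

IQR = Q3 − Q1 = 22.42 − 19.83 = 2.59.
Lower fence = Q1 − 1.5·IQR = 19.83 − 3.885 = 15.945.
Upper fence = Q3 + 1.5·IQR = 22.42 + 3.885 = 26.305.
26.69 > 26.305 → outlier.
27.94 > 26.305 → outlier.
All remaining values lie within [15.945, 26.305].

26.69, 27.94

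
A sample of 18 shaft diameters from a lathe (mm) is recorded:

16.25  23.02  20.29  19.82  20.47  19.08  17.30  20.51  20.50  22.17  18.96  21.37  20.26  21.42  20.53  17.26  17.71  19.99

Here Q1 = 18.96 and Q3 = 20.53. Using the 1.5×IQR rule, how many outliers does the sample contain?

IQR = 1.57; fences at 18.96 − 2.355 = 16.605 and 20.53 + 2.355 = 22.885.
Outside the cutoffs: 16.25, 23.02.

2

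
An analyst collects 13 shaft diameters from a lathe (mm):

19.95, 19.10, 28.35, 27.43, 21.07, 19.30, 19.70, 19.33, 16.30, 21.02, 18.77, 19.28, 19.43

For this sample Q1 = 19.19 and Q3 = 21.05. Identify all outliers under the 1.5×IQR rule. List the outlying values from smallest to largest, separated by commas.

16.30, 27.43, 28.35

IQR = Q3 − Q1 = 21.05 − 19.19 = 1.86.
Lower fence = Q1 − 1.5·IQR = 19.19 − 2.79 = 16.40.
Upper fence = Q3 + 1.5·IQR = 21.05 + 2.79 = 23.84.
16.30 < 16.40 → outlier.
27.43 > 23.84 → outlier.
28.35 > 23.84 → outlier.
All remaining values lie within [16.40, 23.84].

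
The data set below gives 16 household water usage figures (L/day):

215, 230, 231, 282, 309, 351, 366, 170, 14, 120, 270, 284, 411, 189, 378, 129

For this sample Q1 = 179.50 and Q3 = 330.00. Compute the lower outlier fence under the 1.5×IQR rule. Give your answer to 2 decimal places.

IQR = Q3 − Q1 = 330.00 − 179.50 = 150.50.
Lower fence = Q1 − 1.5·IQR = 179.50 − 225.75 = -46.25.
Upper fence = Q3 + 1.5·IQR = 330.00 + 225.75 = 555.75.

-46.25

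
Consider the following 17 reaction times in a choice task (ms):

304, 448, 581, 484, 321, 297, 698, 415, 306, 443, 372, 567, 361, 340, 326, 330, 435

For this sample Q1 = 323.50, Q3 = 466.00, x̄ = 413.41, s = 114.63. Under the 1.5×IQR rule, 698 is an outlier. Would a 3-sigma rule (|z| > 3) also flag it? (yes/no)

no

z = (698 − 413.41) / 114.63 = 2.48.
|z| = 2.48 ≤ 3.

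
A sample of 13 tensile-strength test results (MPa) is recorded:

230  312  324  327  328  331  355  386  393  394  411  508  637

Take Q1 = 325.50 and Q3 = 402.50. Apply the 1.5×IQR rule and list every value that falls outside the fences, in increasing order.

IQR = Q3 − Q1 = 402.50 − 325.50 = 77.00.
Lower fence = Q1 − 1.5·IQR = 325.50 − 115.50 = 210.00.
Upper fence = Q3 + 1.5·IQR = 402.50 + 115.50 = 518.00.
637 > 518.00 → outlier.
All remaining values lie within [210.00, 518.00].

637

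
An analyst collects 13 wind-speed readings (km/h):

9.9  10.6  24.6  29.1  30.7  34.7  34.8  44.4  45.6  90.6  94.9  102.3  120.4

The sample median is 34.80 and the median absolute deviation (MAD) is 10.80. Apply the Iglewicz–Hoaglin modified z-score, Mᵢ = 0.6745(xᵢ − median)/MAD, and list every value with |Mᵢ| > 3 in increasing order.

90.6, 94.9, 102.3, 120.4

|Mᵢ| > 3 ⇔ |xᵢ − 34.80| > 3·10.80/0.6745 = 48.04.
So outliers lie outside [-13.24, 82.84].
90.6: M = 3.48 → outlier.
94.9: M = 3.75 → outlier.
102.3: M = 4.22 → outlier.
120.4: M = 5.35 → outlier.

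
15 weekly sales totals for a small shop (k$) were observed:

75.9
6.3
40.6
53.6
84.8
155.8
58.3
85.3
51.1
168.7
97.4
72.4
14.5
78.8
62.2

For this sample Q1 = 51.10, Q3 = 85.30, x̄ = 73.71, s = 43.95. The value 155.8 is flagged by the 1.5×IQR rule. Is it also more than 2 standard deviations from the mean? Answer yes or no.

no

z = (155.8 − 73.71) / 43.95 = 1.87.
|z| = 1.87 ≤ 2.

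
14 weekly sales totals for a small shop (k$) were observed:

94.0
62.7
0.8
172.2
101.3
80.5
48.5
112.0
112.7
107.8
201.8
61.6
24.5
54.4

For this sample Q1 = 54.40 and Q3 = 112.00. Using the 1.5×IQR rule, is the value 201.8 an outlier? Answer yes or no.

yes

IQR = Q3 − Q1 = 112.00 − 54.40 = 57.60.
Lower fence = Q1 − 1.5·IQR = 54.40 − 86.40 = -32.00.
Upper fence = Q3 + 1.5·IQR = 112.00 + 86.40 = 198.40.
201.8 lies above the upper fence.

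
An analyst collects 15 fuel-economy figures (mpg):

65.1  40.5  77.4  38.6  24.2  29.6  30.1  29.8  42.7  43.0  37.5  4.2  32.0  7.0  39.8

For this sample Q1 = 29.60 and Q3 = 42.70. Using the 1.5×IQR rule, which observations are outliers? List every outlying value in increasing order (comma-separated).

IQR = Q3 − Q1 = 42.70 − 29.60 = 13.10.
Lower fence = Q1 − 1.5·IQR = 29.60 − 19.65 = 9.95.
Upper fence = Q3 + 1.5·IQR = 42.70 + 19.65 = 62.35.
4.2 < 9.95 → outlier.
7.0 < 9.95 → outlier.
65.1 > 62.35 → outlier.
77.4 > 62.35 → outlier.
All remaining values lie within [9.95, 62.35].

4.2, 7.0, 65.1, 77.4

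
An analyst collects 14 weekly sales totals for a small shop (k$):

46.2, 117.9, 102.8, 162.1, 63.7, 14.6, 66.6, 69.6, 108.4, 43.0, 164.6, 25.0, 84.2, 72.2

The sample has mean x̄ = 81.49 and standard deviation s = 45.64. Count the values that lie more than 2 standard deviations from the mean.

0

Cutoffs: x̄ ± 2s = [-9.79, 172.77].
Every value lies within the cutoffs.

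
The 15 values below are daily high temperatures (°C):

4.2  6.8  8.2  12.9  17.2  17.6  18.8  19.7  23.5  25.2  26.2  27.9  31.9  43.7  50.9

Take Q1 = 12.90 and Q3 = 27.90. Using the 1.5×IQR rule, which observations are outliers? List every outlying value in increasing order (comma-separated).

50.9

IQR = Q3 − Q1 = 27.90 − 12.90 = 15.00.
Lower fence = Q1 − 1.5·IQR = 12.90 − 22.50 = -9.60.
Upper fence = Q3 + 1.5·IQR = 27.90 + 22.50 = 50.40.
50.9 > 50.40 → outlier.
All remaining values lie within [-9.60, 50.40].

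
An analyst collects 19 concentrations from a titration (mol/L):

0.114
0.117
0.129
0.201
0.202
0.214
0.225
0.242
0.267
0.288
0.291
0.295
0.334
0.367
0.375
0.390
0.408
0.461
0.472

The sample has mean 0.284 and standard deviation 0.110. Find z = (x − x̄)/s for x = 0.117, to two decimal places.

z = (0.117 − 0.284) / 0.110 = -1.52.

-1.52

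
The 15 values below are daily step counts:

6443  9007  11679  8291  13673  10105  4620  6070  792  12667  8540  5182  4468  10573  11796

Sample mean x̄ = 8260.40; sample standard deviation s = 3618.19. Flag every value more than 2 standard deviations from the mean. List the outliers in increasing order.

792

Cutoffs at x̄ ± 2s: 8260.40 ± 2·3618.19 = [1024.02, 15496.78].
792: z = -2.06, |z| > 2 → outlier.
Every other value lies within [1024.02, 15496.78].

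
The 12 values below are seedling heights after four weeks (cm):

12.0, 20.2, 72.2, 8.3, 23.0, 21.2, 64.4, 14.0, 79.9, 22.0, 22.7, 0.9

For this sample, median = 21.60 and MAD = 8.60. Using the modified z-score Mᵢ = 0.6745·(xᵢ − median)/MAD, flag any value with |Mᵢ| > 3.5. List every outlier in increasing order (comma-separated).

72.2, 79.9

|Mᵢ| > 3.5 ⇔ |xᵢ − 21.60| > 3.5·8.60/0.6745 = 44.63.
So outliers lie outside [-23.03, 66.23].
72.2: M = 3.97 → outlier.
79.9: M = 4.57 → outlier.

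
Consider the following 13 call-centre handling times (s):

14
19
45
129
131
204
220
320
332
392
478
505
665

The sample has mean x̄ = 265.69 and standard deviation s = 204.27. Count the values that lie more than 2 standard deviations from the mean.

Cutoffs: x̄ ± 2s = [-142.85, 674.23].
Every value lies within the cutoffs.

0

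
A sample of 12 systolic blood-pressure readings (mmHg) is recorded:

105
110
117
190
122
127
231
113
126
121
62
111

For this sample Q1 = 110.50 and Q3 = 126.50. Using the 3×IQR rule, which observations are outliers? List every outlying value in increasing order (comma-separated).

62, 190, 231

IQR = Q3 − Q1 = 126.50 − 110.50 = 16.00.
Lower fence = Q1 − 3·IQR = 110.50 − 48.00 = 62.50.
Upper fence = Q3 + 3·IQR = 126.50 + 48.00 = 174.50.
62 < 62.50 → outlier.
190 > 174.50 → outlier.
231 > 174.50 → outlier.
All remaining values lie within [62.50, 174.50].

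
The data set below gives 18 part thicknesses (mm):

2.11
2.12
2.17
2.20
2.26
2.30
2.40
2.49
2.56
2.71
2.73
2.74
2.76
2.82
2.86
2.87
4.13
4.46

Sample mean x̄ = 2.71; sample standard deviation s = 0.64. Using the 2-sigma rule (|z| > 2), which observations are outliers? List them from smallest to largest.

4.13, 4.46

Cutoffs at x̄ ± 2s: 2.71 ± 2·0.64 = [1.43, 3.99].
4.13: z = 2.22, |z| > 2 → outlier.
4.46: z = 2.73, |z| > 2 → outlier.
Every other value lies within [1.43, 3.99].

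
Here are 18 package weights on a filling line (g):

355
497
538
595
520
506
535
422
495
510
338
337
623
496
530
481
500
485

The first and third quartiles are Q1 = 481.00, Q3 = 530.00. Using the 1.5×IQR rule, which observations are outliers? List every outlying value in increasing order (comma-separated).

IQR = Q3 − Q1 = 530.00 − 481.00 = 49.00.
Lower fence = Q1 − 1.5·IQR = 481.00 − 73.50 = 407.50.
Upper fence = Q3 + 1.5·IQR = 530.00 + 73.50 = 603.50.
337 < 407.50 → outlier.
338 < 407.50 → outlier.
355 < 407.50 → outlier.
623 > 603.50 → outlier.
All remaining values lie within [407.50, 603.50].

337, 338, 355, 623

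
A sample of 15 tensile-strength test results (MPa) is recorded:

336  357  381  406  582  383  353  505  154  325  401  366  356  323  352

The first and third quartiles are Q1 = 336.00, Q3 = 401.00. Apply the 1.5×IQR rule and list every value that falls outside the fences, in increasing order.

154, 505, 582

IQR = Q3 − Q1 = 401.00 − 336.00 = 65.00.
Lower fence = Q1 − 1.5·IQR = 336.00 − 97.50 = 238.50.
Upper fence = Q3 + 1.5·IQR = 401.00 + 97.50 = 498.50.
154 < 238.50 → outlier.
505 > 498.50 → outlier.
582 > 498.50 → outlier.
All remaining values lie within [238.50, 498.50].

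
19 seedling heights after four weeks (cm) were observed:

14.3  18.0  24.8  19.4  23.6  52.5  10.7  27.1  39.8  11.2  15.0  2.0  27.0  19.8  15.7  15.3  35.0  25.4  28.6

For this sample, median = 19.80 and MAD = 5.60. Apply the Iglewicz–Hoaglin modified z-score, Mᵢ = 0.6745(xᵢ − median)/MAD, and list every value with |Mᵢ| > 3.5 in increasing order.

|Mᵢ| > 3.5 ⇔ |xᵢ − 19.80| > 3.5·5.60/0.6745 = 29.06.
So outliers lie outside [-9.26, 48.86].
52.5: M = 3.94 → outlier.

52.5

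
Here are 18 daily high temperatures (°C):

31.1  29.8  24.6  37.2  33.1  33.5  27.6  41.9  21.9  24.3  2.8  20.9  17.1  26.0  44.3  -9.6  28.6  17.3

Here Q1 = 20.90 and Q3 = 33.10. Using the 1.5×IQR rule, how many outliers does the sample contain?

IQR = 12.20; fences at 20.90 − 18.30 = 2.60 and 33.10 + 18.30 = 51.40.
Outside the cutoffs: -9.6.

1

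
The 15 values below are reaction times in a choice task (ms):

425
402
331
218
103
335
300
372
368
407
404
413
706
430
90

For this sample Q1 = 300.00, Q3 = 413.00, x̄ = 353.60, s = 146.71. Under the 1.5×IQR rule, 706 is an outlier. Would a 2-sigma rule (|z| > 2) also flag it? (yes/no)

yes

z = (706 − 353.60) / 146.71 = 2.40.
|z| = 2.40 > 2.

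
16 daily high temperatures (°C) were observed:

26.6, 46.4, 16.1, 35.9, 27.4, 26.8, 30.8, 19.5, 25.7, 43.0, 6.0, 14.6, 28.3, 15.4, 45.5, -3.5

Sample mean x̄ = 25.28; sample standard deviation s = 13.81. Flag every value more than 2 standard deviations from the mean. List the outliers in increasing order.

Cutoffs at x̄ ± 2s: 25.28 ± 2·13.81 = [-2.34, 52.90].
-3.5: z = -2.08, |z| > 2 → outlier.
Every other value lies within [-2.34, 52.90].

-3.5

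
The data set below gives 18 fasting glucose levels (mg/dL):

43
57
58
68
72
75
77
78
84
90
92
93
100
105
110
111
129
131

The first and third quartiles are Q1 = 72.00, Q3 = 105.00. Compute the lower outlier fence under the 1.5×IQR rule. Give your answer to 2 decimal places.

IQR = Q3 − Q1 = 105.00 − 72.00 = 33.00.
Lower fence = Q1 − 1.5·IQR = 72.00 − 49.50 = 22.50.
Upper fence = Q3 + 1.5·IQR = 105.00 + 49.50 = 154.50.

22.50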